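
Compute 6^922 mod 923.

862

6^1 ≡ 6 (mod 923)
6^2 ≡ 6^2 = 36 ≡ 36 (mod 923)
6^4 ≡ 36^2 = 1296 ≡ 373 (mod 923)
6^8 ≡ 373^2 = 139129 ≡ 679 (mod 923)
6^16 ≡ 679^2 = 461041 ≡ 464 (mod 923)
6^32 ≡ 464^2 = 215296 ≡ 237 (mod 923)
6^64 ≡ 237^2 = 56169 ≡ 789 (mod 923)
6^128 ≡ 789^2 = 622521 ≡ 419 (mod 923)
6^256 ≡ 419^2 = 175561 ≡ 191 (mod 923)
6^512 ≡ 191^2 = 36481 ≡ 484 (mod 923)
922 = 512 + 256 + 128 + 16 + 8 + 2 in binary powers of 2.
So 6^922 ≡ 484 · 191 · 419 · 464 · 679 · 36 ≡ 862 (mod 923).
Since 862 ≠ 1, base 6 is a Fermat witness: 923 is composite.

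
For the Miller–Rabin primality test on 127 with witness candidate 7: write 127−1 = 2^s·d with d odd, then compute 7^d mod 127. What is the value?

127 − 1 = 126 = 2^1 · 63, so d = 63.
7^1 ≡ 7 (mod 127)
7^2 ≡ 7^2 = 49 ≡ 49 (mod 127)
7^4 ≡ 49^2 = 2401 ≡ 115 (mod 127)
7^8 ≡ 115^2 = 13225 ≡ 17 (mod 127)
7^16 ≡ 17^2 = 289 ≡ 35 (mod 127)
7^32 ≡ 35^2 = 1225 ≡ 82 (mod 127)
63 = 32 + 16 + 8 + 4 + 2 + 1 in binary powers of 2.
So 7^63 ≡ 82 · 35 · 17 · 115 · 49 · 7 ≡ 126 (mod 127).
Since 7^d ≡ 126 (mod 127), base 7 does not prove 127 composite.

126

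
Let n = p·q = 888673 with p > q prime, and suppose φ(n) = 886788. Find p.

φ(n) = (p−1)(q−1) = n − (p+q) + 1, so p + q = 888673 − 886788 + 1 = 1886.
p and q are the roots of t² − 1886t + 888673 = 0.
Discriminant: 1886² − 4·888673 = 3556996 − 3554692 = 2304; √2304 = 48.
q = (1886 − 48)/2 = 919, p = (1886 + 48)/2 = 967.
Check: 919 · 967 = 888673.

967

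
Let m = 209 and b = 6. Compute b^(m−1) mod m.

158

6^1 ≡ 6 (mod 209)
6^2 ≡ 6^2 = 36 ≡ 36 (mod 209)
6^4 ≡ 36^2 = 1296 ≡ 42 (mod 209)
6^8 ≡ 42^2 = 1764 ≡ 92 (mod 209)
6^16 ≡ 92^2 = 8464 ≡ 104 (mod 209)
6^32 ≡ 104^2 = 10816 ≡ 157 (mod 209)
6^64 ≡ 157^2 = 24649 ≡ 196 (mod 209)
6^128 ≡ 196^2 = 38416 ≡ 169 (mod 209)
208 = 128 + 64 + 16 in binary powers of 2.
So 6^208 ≡ 169 · 196 · 104 ≡ 158 (mod 209).
Since 158 ≠ 1, base 6 is a Fermat witness: 209 is composite.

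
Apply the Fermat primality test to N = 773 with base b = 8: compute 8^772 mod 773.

8^1 ≡ 8 (mod 773)
8^2 ≡ 8^2 = 64 ≡ 64 (mod 773)
8^4 ≡ 64^2 = 4096 ≡ 231 (mod 773)
8^8 ≡ 231^2 = 53361 ≡ 24 (mod 773)
8^16 ≡ 24^2 = 576 ≡ 576 (mod 773)
8^32 ≡ 576^2 = 331776 ≡ 159 (mod 773)
8^64 ≡ 159^2 = 25281 ≡ 545 (mod 773)
8^128 ≡ 545^2 = 297025 ≡ 193 (mod 773)
8^256 ≡ 193^2 = 37249 ≡ 145 (mod 773)
8^512 ≡ 145^2 = 21025 ≡ 154 (mod 773)
772 = 512 + 256 + 4 in binary powers of 2.
So 8^772 ≡ 154 · 145 · 231 ≡ 1 (mod 773).
Since the result is 1, base 8 gives no evidence that 773 is composite.

1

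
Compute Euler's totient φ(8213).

Factor: 8213 = 43 · 191.
φ(8213) = (43−1) · (191−1) = 42 · 190 = 7980.

7980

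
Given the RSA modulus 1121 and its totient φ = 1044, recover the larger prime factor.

59

φ(n) = (p−1)(q−1) = n − (p+q) + 1, so p + q = 1121 − 1044 + 1 = 78.
p and q are the roots of t² − 78t + 1121 = 0.
Discriminant: 78² − 4·1121 = 6084 − 4484 = 1600; √1600 = 40.
q = (78 − 40)/2 = 19, p = (78 + 40)/2 = 59.
Check: 19 · 59 = 1121.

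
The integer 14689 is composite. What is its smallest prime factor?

14689 is odd.
Digit sum 28, not divisible by 3.
Ends in 9: not divisible by 5.
7: 14689 = 7·2098 + 3
11: 14689 = 11·1335 + 4
13: 14689 = 13·1129 + 12
17: 14689 = 17·864 + 1
19: 14689 = 19·773 + 2
23: 14689 = 23·638 + 15
29: 14689 = 29·506 + 15
31: 14689 = 31·473 + 26
37: 14689 = 37·397

37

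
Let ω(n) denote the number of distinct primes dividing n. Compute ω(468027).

468027 = 3^2 · 52003
52003 = 7 · 7429
7429 = 17 · 437
437 = 19 · 23
468027 = 3^2 · 7 · 17 · 19 · 23, which has 5 distinct prime factors.

5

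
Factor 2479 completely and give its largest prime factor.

67

2479 = 37 · 67
67 is prime.
So 2479 = 37 · 67; the largest prime factor is 67.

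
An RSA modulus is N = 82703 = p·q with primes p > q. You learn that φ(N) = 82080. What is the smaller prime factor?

191

φ(n) = (p−1)(q−1) = n − (p+q) + 1, so p + q = 82703 − 82080 + 1 = 624.
p and q are the roots of t² − 624t + 82703 = 0.
Discriminant: 624² − 4·82703 = 389376 − 330812 = 58564; √58564 = 242.
q = (624 − 242)/2 = 191, p = (624 + 242)/2 = 433.
Check: 191 · 433 = 82703.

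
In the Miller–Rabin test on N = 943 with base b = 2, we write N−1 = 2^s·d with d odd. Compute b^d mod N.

121

943 − 1 = 942 = 2^1 · 471, so d = 471.
2^1 ≡ 2 (mod 943)
2^2 ≡ 2^2 = 4 ≡ 4 (mod 943)
2^4 ≡ 4^2 = 16 ≡ 16 (mod 943)
2^8 ≡ 16^2 = 256 ≡ 256 (mod 943)
2^16 ≡ 256^2 = 65536 ≡ 469 (mod 943)
2^32 ≡ 469^2 = 219961 ≡ 242 (mod 943)
2^64 ≡ 242^2 = 58564 ≡ 98 (mod 943)
2^128 ≡ 98^2 = 9604 ≡ 174 (mod 943)
2^256 ≡ 174^2 = 30276 ≡ 100 (mod 943)
471 = 256 + 128 + 64 + 16 + 4 + 2 + 1 in binary powers of 2.
So 2^471 ≡ 100 · 174 · 98 · 469 · 16 · 4 · 2 ≡ 121 (mod 943).
Squaring chain: 121; never reaches −1, so base 2 is a Miller–Rabin witness that 943 is composite.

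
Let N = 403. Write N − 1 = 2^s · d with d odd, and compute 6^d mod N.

278

403 − 1 = 402 = 2^1 · 201, so d = 201.
6^1 ≡ 6 (mod 403)
6^2 ≡ 6^2 = 36 ≡ 36 (mod 403)
6^4 ≡ 36^2 = 1296 ≡ 87 (mod 403)
6^8 ≡ 87^2 = 7569 ≡ 315 (mod 403)
6^16 ≡ 315^2 = 99225 ≡ 87 (mod 403)
6^32 ≡ 87^2 = 7569 ≡ 315 (mod 403)
6^64 ≡ 315^2 = 99225 ≡ 87 (mod 403)
6^128 ≡ 87^2 = 7569 ≡ 315 (mod 403)
201 = 128 + 64 + 8 + 1 in binary powers of 2.
So 6^201 ≡ 315 · 87 · 315 · 6 ≡ 278 (mod 403).
Squaring chain: 278; never reaches −1, so base 6 is a Miller–Rabin witness that 403 is composite.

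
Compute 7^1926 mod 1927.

7^1 ≡ 7 (mod 1927)
7^2 ≡ 7^2 = 49 ≡ 49 (mod 1927)
7^4 ≡ 49^2 = 2401 ≡ 474 (mod 1927)
7^8 ≡ 474^2 = 224676 ≡ 1144 (mod 1927)
7^16 ≡ 1144^2 = 1308736 ≡ 303 (mod 1927)
7^32 ≡ 303^2 = 91809 ≡ 1240 (mod 1927)
7^64 ≡ 1240^2 = 1537600 ≡ 1781 (mod 1927)
7^128 ≡ 1781^2 = 3171961 ≡ 119 (mod 1927)
7^256 ≡ 119^2 = 14161 ≡ 672 (mod 1927)
7^512 ≡ 672^2 = 451584 ≡ 666 (mod 1927)
7^1024 ≡ 666^2 = 443556 ≡ 346 (mod 1927)
1926 = 1024 + 512 + 256 + 128 + 4 + 2 in binary powers of 2.
So 7^1926 ≡ 346 · 666 · 672 · 119 · 474 · 49 ≡ 758 (mod 1927).
Since 758 ≠ 1, base 7 is a Fermat witness: 1927 is composite.

758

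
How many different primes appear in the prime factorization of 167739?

167739 = 3 · 55913
55913 = 11 · 5083
5083 = 13 · 391
391 = 17 · 23
167739 = 3 · 11 · 13 · 17 · 23, which has 5 distinct prime factors.

5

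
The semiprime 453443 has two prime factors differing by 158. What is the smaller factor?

Since p = q + 158, we have 453443 = q(q + 158), so q² + 158q − 453443 = 0.
Discriminant: 158² + 4·453443 = 24964 + 1813772 = 1838736; √1838736 = 1356.
q = (−158 + 1356)/2 = 599, and p = q + 158 = 757.
Check: 599 · 757 = 453443.

599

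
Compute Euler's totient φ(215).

168

Factor: 215 = 5 · 43.
φ(215) = (5−1) · (43−1) = 4 · 42 = 168.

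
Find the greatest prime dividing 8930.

8930 = 2 · 4465
4465 = 5 · 893
893 = 19 · 47
47 is prime.
So 8930 = 2 · 5 · 19 · 47; the largest prime factor is 47.

47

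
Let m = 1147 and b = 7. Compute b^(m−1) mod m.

1120

7^1 ≡ 7 (mod 1147)
7^2 ≡ 7^2 = 49 ≡ 49 (mod 1147)
7^4 ≡ 49^2 = 2401 ≡ 107 (mod 1147)
7^8 ≡ 107^2 = 11449 ≡ 1126 (mod 1147)
7^16 ≡ 1126^2 = 1267876 ≡ 441 (mod 1147)
7^32 ≡ 441^2 = 194481 ≡ 638 (mod 1147)
7^64 ≡ 638^2 = 407044 ≡ 1006 (mod 1147)
7^128 ≡ 1006^2 = 1012036 ≡ 382 (mod 1147)
7^256 ≡ 382^2 = 145924 ≡ 255 (mod 1147)
7^512 ≡ 255^2 = 65025 ≡ 793 (mod 1147)
7^1024 ≡ 793^2 = 628849 ≡ 293 (mod 1147)
1146 = 1024 + 64 + 32 + 16 + 8 + 2 in binary powers of 2.
So 7^1146 ≡ 293 · 1006 · 638 · 441 · 1126 · 49 ≡ 1120 (mod 1147).
Since 1120 ≠ 1, base 7 is a Fermat witness: 1147 is composite.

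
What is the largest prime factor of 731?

731 = 17 · 43
43 is prime.
So 731 = 17 · 43; the largest prime factor is 43.

43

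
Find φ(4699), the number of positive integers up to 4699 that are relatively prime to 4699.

4536

Factor: 4699 = 37 · 127.
φ(4699) = (37−1) · (127−1) = 36 · 126 = 4536.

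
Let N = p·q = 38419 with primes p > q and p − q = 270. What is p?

373

Since p = q + 270, we have 38419 = q(q + 270), so q² + 270q − 38419 = 0.
Discriminant: 270² + 4·38419 = 72900 + 153676 = 226576; √226576 = 476.
q = (−270 + 476)/2 = 103, and p = q + 270 = 373.
Check: 103 · 373 = 38419.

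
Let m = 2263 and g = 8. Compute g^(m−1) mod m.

8^1 ≡ 8 (mod 2263)
8^2 ≡ 8^2 = 64 ≡ 64 (mod 2263)
8^4 ≡ 64^2 = 4096 ≡ 1833 (mod 2263)
8^8 ≡ 1833^2 = 3359889 ≡ 1597 (mod 2263)
8^16 ≡ 1597^2 = 2550409 ≡ 8 (mod 2263)
8^32 ≡ 8^2 = 64 ≡ 64 (mod 2263)
8^64 ≡ 64^2 = 4096 ≡ 1833 (mod 2263)
8^128 ≡ 1833^2 = 3359889 ≡ 1597 (mod 2263)
8^256 ≡ 1597^2 = 2550409 ≡ 8 (mod 2263)
8^512 ≡ 8^2 = 64 ≡ 64 (mod 2263)
8^1024 ≡ 64^2 = 4096 ≡ 1833 (mod 2263)
8^2048 ≡ 1833^2 = 3359889 ≡ 1597 (mod 2263)
2262 = 2048 + 128 + 64 + 16 + 4 + 2 in binary powers of 2.
So 8^2262 ≡ 1597 · 1597 · 1833 · 8 · 1833 · 64 ≡ 1242 (mod 2263).
Since 1242 ≠ 1, base 8 is a Fermat witness: 2263 is composite.

1242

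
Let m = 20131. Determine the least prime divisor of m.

20131 is odd.
Digit sum 7, not divisible by 3.
Ends in 1: not divisible by 5.
7: 20131 = 7·2875 + 6
11: 20131 = 11·1830 + 1
13: 20131 = 13·1548 + 7
17: 20131 = 17·1184 + 3
19: 20131 = 19·1059 + 10
23: 20131 = 23·875 + 6
29: 20131 = 29·694 + 5
31: 20131 = 31·649 + 12
37: 20131 = 37·544 + 3
41: 20131 = 41·491

41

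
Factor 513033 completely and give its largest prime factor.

513033 = 3 · 171011
171011 = 41 · 4171
4171 = 43 · 97
97 is prime.
So 513033 = 3 · 41 · 43 · 97; the largest prime factor is 97.

97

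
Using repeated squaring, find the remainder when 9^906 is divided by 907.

9^1 ≡ 9 (mod 907)
9^2 ≡ 9^2 = 81 ≡ 81 (mod 907)
9^4 ≡ 81^2 = 6561 ≡ 212 (mod 907)
9^8 ≡ 212^2 = 44944 ≡ 501 (mod 907)
9^16 ≡ 501^2 = 251001 ≡ 669 (mod 907)
9^32 ≡ 669^2 = 447561 ≡ 410 (mod 907)
9^64 ≡ 410^2 = 168100 ≡ 305 (mod 907)
9^128 ≡ 305^2 = 93025 ≡ 511 (mod 907)
9^256 ≡ 511^2 = 261121 ≡ 812 (mod 907)
9^512 ≡ 812^2 = 659344 ≡ 862 (mod 907)
906 = 512 + 256 + 128 + 8 + 2 in binary powers of 2.
So 9^906 ≡ 862 · 812 · 511 · 501 · 81 ≡ 1 (mod 907).
Since the result is 1, base 9 gives no evidence that 907 is composite.

1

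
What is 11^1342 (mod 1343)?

672

11^1 ≡ 11 (mod 1343)
11^2 ≡ 11^2 = 121 ≡ 121 (mod 1343)
11^4 ≡ 121^2 = 14641 ≡ 1211 (mod 1343)
11^8 ≡ 1211^2 = 1466521 ≡ 1308 (mod 1343)
11^16 ≡ 1308^2 = 1710864 ≡ 1225 (mod 1343)
11^32 ≡ 1225^2 = 1500625 ≡ 494 (mod 1343)
11^64 ≡ 494^2 = 244036 ≡ 953 (mod 1343)
11^128 ≡ 953^2 = 908209 ≡ 341 (mod 1343)
11^256 ≡ 341^2 = 116281 ≡ 783 (mod 1343)
11^512 ≡ 783^2 = 613089 ≡ 681 (mod 1343)
11^1024 ≡ 681^2 = 463761 ≡ 426 (mod 1343)
1342 = 1024 + 256 + 32 + 16 + 8 + 4 + 2 in binary powers of 2.
So 11^1342 ≡ 426 · 783 · 494 · 1225 · 1308 · 1211 · 121 ≡ 672 (mod 1343).
Since 672 ≠ 1, base 11 is a Fermat witness: 1343 is composite.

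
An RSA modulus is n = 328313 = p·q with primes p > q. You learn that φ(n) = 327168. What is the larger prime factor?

φ(n) = (p−1)(q−1) = n − (p+q) + 1, so p + q = 328313 − 327168 + 1 = 1146.
p and q are the roots of t² − 1146t + 328313 = 0.
Discriminant: 1146² − 4·328313 = 1313316 − 1313252 = 64; √64 = 8.
q = (1146 − 8)/2 = 569, p = (1146 + 8)/2 = 577.
Check: 569 · 577 = 328313.

577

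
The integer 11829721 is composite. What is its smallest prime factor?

67

11829721 is odd.
Digit sum 31, not divisible by 3.
Ends in 1: not divisible by 5.
7: 11829721 = 7·1689960 + 1
11: 11829721 = 11·1075429 + 2
13: 11829721 = 13·909978 + 7
17: 11829721 = 17·695865 + 16
19: 11829721 = 19·622616 + 17
23: 11829721 = 23·514335 + 16
29: 11829721 = 29·407921 + 12
31: 11829721 = 31·381603 + 28
37: 11829721 = 37·319722 + 7
41: 11829721 = 41·288529 + 32
43: 11829721 = 43·275109 + 34
47: 11829721 = 47·251696 + 9
53: 11829721 = 53·223202 + 15
59: 11829721 = 59·200503 + 44
61: 11829721 = 61·193929 + 52
67: 11829721 = 67·176563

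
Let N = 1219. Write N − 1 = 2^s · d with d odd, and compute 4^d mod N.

785

1219 − 1 = 1218 = 2^1 · 609, so d = 609.
4^1 ≡ 4 (mod 1219)
4^2 ≡ 4^2 = 16 ≡ 16 (mod 1219)
4^4 ≡ 16^2 = 256 ≡ 256 (mod 1219)
4^8 ≡ 256^2 = 65536 ≡ 929 (mod 1219)
4^16 ≡ 929^2 = 863041 ≡ 1208 (mod 1219)
4^32 ≡ 1208^2 = 1459264 ≡ 121 (mod 1219)
4^64 ≡ 121^2 = 14641 ≡ 13 (mod 1219)
4^128 ≡ 13^2 = 169 ≡ 169 (mod 1219)
4^256 ≡ 169^2 = 28561 ≡ 524 (mod 1219)
4^512 ≡ 524^2 = 274576 ≡ 301 (mod 1219)
609 = 512 + 64 + 32 + 1 in binary powers of 2.
So 4^609 ≡ 301 · 13 · 121 · 4 ≡ 785 (mod 1219).
Squaring chain: 785; never reaches −1, so base 4 is a Miller–Rabin witness that 1219 is composite.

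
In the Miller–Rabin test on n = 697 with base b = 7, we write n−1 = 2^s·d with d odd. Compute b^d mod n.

697 − 1 = 696 = 2^3 · 87, so d = 87.
7^1 ≡ 7 (mod 697)
7^2 ≡ 7^2 = 49 ≡ 49 (mod 697)
7^4 ≡ 49^2 = 2401 ≡ 310 (mod 697)
7^8 ≡ 310^2 = 96100 ≡ 611 (mod 697)
7^16 ≡ 611^2 = 373321 ≡ 426 (mod 697)
7^32 ≡ 426^2 = 181476 ≡ 256 (mod 697)
7^64 ≡ 256^2 = 65536 ≡ 18 (mod 697)
87 = 64 + 16 + 4 + 2 + 1 in binary powers of 2.
So 7^87 ≡ 18 · 426 · 310 · 49 · 7 ≡ 386 (mod 697).
Squaring chain: 386 → 535 → 455; never reaches −1, so base 7 is a Miller–Rabin witness that 697 is composite.

386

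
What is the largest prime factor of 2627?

2627 = 37 · 71
71 is prime.
So 2627 = 37 · 71; the largest prime factor is 71.

71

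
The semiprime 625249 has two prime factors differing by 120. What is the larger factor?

Since p = q + 120, we have 625249 = q(q + 120), so q² + 120q − 625249 = 0.
Discriminant: 120² + 4·625249 = 14400 + 2500996 = 2515396; √2515396 = 1586.
q = (−120 + 1586)/2 = 733, and p = q + 120 = 853.
Check: 733 · 853 = 625249.

853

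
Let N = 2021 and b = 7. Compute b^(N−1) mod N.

294

7^1 ≡ 7 (mod 2021)
7^2 ≡ 7^2 = 49 ≡ 49 (mod 2021)
7^4 ≡ 49^2 = 2401 ≡ 380 (mod 2021)
7^8 ≡ 380^2 = 144400 ≡ 909 (mod 2021)
7^16 ≡ 909^2 = 826281 ≡ 1713 (mod 2021)
7^32 ≡ 1713^2 = 2934369 ≡ 1898 (mod 2021)
7^64 ≡ 1898^2 = 3602404 ≡ 982 (mod 2021)
7^128 ≡ 982^2 = 964324 ≡ 307 (mod 2021)
7^256 ≡ 307^2 = 94249 ≡ 1283 (mod 2021)
7^512 ≡ 1283^2 = 1646089 ≡ 995 (mod 2021)
7^1024 ≡ 995^2 = 990025 ≡ 1756 (mod 2021)
2020 = 1024 + 512 + 256 + 128 + 64 + 32 + 4 in binary powers of 2.
So 7^2020 ≡ 1756 · 995 · 1283 · 307 · 982 · 1898 · 380 ≡ 294 (mod 2021).
Since 294 ≠ 1, base 7 is a Fermat witness: 2021 is composite.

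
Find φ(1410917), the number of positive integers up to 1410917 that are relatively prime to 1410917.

Factor: 1410917 = 83 · 89 · 191.
φ(1410917) = (83−1) · (89−1) · (191−1) = 82 · 88 · 190 = 1371040.

1371040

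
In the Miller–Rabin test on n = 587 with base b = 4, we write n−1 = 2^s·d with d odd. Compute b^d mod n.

1

587 − 1 = 586 = 2^1 · 293, so d = 293.
4^1 ≡ 4 (mod 587)
4^2 ≡ 4^2 = 16 ≡ 16 (mod 587)
4^4 ≡ 16^2 = 256 ≡ 256 (mod 587)
4^8 ≡ 256^2 = 65536 ≡ 379 (mod 587)
4^16 ≡ 379^2 = 143641 ≡ 413 (mod 587)
4^32 ≡ 413^2 = 170569 ≡ 339 (mod 587)
4^64 ≡ 339^2 = 114921 ≡ 456 (mod 587)
4^128 ≡ 456^2 = 207936 ≡ 138 (mod 587)
4^256 ≡ 138^2 = 19044 ≡ 260 (mod 587)
293 = 256 + 32 + 4 + 1 in binary powers of 2.
So 4^293 ≡ 260 · 339 · 256 · 4 ≡ 1 (mod 587).
Since 4^d ≡ 1 (mod 587), base 4 does not prove 587 composite.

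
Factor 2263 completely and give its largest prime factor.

73

2263 = 31 · 73
73 is prime.
So 2263 = 31 · 73; the largest prime factor is 73.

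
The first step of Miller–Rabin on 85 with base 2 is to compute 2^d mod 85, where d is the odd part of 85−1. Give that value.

32

85 − 1 = 84 = 2^2 · 21, so d = 21.
2^1 ≡ 2 (mod 85)
2^2 ≡ 2^2 = 4 ≡ 4 (mod 85)
2^4 ≡ 4^2 = 16 ≡ 16 (mod 85)
2^8 ≡ 16^2 = 256 ≡ 1 (mod 85)
2^16 ≡ 1^2 = 1 ≡ 1 (mod 85)
21 = 16 + 4 + 1 in binary powers of 2.
So 2^21 ≡ 1 · 16 · 2 ≡ 32 (mod 85).
Squaring chain: 32 → 4; never reaches −1, so base 2 is a Miller–Rabin witness that 85 is composite.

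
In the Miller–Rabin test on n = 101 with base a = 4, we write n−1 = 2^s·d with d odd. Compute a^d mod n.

100

101 − 1 = 100 = 2^2 · 25, so d = 25.
4^1 ≡ 4 (mod 101)
4^2 ≡ 4^2 = 16 ≡ 16 (mod 101)
4^4 ≡ 16^2 = 256 ≡ 54 (mod 101)
4^8 ≡ 54^2 = 2916 ≡ 88 (mod 101)
4^16 ≡ 88^2 = 7744 ≡ 68 (mod 101)
25 = 16 + 8 + 1 in binary powers of 2.
So 4^25 ≡ 68 · 88 · 4 ≡ 100 (mod 101).
Since 4^d ≡ 100 (mod 101), base 4 does not prove 101 composite.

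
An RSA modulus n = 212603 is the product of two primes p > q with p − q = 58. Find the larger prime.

491

Since p = q + 58, we have 212603 = q(q + 58), so q² + 58q − 212603 = 0.
Discriminant: 58² + 4·212603 = 3364 + 850412 = 853776; √853776 = 924.
q = (−58 + 924)/2 = 433, and p = q + 58 = 491.
Check: 433 · 491 = 212603.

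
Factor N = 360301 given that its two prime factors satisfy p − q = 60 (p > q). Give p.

Since p = q + 60, we have 360301 = q(q + 60), so q² + 60q − 360301 = 0.
Discriminant: 60² + 4·360301 = 3600 + 1441204 = 1444804; √1444804 = 1202.
q = (−60 + 1202)/2 = 571, and p = q + 60 = 631.
Check: 571 · 631 = 360301.

631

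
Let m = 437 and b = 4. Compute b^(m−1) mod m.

123

4^1 ≡ 4 (mod 437)
4^2 ≡ 4^2 = 16 ≡ 16 (mod 437)
4^4 ≡ 16^2 = 256 ≡ 256 (mod 437)
4^8 ≡ 256^2 = 65536 ≡ 423 (mod 437)
4^16 ≡ 423^2 = 178929 ≡ 196 (mod 437)
4^32 ≡ 196^2 = 38416 ≡ 397 (mod 437)
4^64 ≡ 397^2 = 157609 ≡ 289 (mod 437)
4^128 ≡ 289^2 = 83521 ≡ 54 (mod 437)
4^256 ≡ 54^2 = 2916 ≡ 294 (mod 437)
436 = 256 + 128 + 32 + 16 + 4 in binary powers of 2.
So 4^436 ≡ 294 · 54 · 397 · 196 · 256 ≡ 123 (mod 437).
Since 123 ≠ 1, base 4 is a Fermat witness: 437 is composite.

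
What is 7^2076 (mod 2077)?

7^1 ≡ 7 (mod 2077)
7^2 ≡ 7^2 = 49 ≡ 49 (mod 2077)
7^4 ≡ 49^2 = 2401 ≡ 324 (mod 2077)
7^8 ≡ 324^2 = 104976 ≡ 1126 (mod 2077)
7^16 ≡ 1126^2 = 1267876 ≡ 906 (mod 2077)
7^32 ≡ 906^2 = 820836 ≡ 421 (mod 2077)
7^64 ≡ 421^2 = 177241 ≡ 696 (mod 2077)
7^128 ≡ 696^2 = 484416 ≡ 475 (mod 2077)
7^256 ≡ 475^2 = 225625 ≡ 1309 (mod 2077)
7^512 ≡ 1309^2 = 1713481 ≡ 2033 (mod 2077)
7^1024 ≡ 2033^2 = 4133089 ≡ 1936 (mod 2077)
7^2048 ≡ 1936^2 = 3748096 ≡ 1188 (mod 2077)
2076 = 2048 + 16 + 8 + 4 in binary powers of 2.
So 7^2076 ≡ 1188 · 906 · 1126 · 324 ≡ 159 (mod 2077).
Since 159 ≠ 1, base 7 is a Fermat witness: 2077 is composite.

159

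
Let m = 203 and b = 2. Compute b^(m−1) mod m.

2^1 ≡ 2 (mod 203)
2^2 ≡ 2^2 = 4 ≡ 4 (mod 203)
2^4 ≡ 4^2 = 16 ≡ 16 (mod 203)
2^8 ≡ 16^2 = 256 ≡ 53 (mod 203)
2^16 ≡ 53^2 = 2809 ≡ 170 (mod 203)
2^32 ≡ 170^2 = 28900 ≡ 74 (mod 203)
2^64 ≡ 74^2 = 5476 ≡ 198 (mod 203)
2^128 ≡ 198^2 = 39204 ≡ 25 (mod 203)
202 = 128 + 64 + 8 + 2 in binary powers of 2.
So 2^202 ≡ 25 · 198 · 53 · 4 ≡ 93 (mod 203).
Since 93 ≠ 1, base 2 is a Fermat witness: 203 is composite.

93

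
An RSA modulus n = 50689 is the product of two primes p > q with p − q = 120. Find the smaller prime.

Since p = q + 120, we have 50689 = q(q + 120), so q² + 120q − 50689 = 0.
Discriminant: 120² + 4·50689 = 14400 + 202756 = 217156; √217156 = 466.
q = (−120 + 466)/2 = 173, and p = q + 120 = 293.
Check: 173 · 293 = 50689.

173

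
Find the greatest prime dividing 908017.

97

908017 = 11 · 82547
82547 = 23 · 3589
3589 = 37 · 97
97 is prime.
So 908017 = 11 · 23 · 37 · 97; the largest prime factor is 97.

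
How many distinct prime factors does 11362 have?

11362 = 2 · 5681
5681 = 13 · 437
437 = 19 · 23
11362 = 2 · 13 · 19 · 23, which has 4 distinct prime factors.

4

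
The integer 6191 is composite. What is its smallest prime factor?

6191 is odd.
Digit sum 17, not divisible by 3.
Ends in 1: not divisible by 5.
7: 6191 = 7·884 + 3
11: 6191 = 11·562 + 9
13: 6191 = 13·476 + 3
17: 6191 = 17·364 + 3
19: 6191 = 19·325 + 16
23: 6191 = 23·269 + 4
29: 6191 = 29·213 + 14
31: 6191 = 31·199 + 22
37: 6191 = 37·167 + 12
41: 6191 = 41·151

41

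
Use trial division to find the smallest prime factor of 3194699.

73

3194699 is odd.
Digit sum 41, not divisible by 3.
Ends in 9: not divisible by 5.
7: 3194699 = 7·456385 + 4
11: 3194699 = 11·290427 + 2
13: 3194699 = 13·245746 + 1
17: 3194699 = 17·187923 + 8
19: 3194699 = 19·168142 + 1
23: 3194699 = 23·138899 + 22
29: 3194699 = 29·110162 + 1
31: 3194699 = 31·103054 + 25
37: 3194699 = 37·86343 + 8
41: 3194699 = 41·77919 + 20
43: 3194699 = 43·74295 + 14
47: 3194699 = 47·67972 + 15
53: 3194699 = 53·60277 + 18
59: 3194699 = 59·54147 + 26
61: 3194699 = 61·52372 + 7
67: 3194699 = 67·47682 + 5
71: 3194699 = 71·44995 + 54
73: 3194699 = 73·43763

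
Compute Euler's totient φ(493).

Factor: 493 = 17 · 29.
φ(493) = (17−1) · (29−1) = 16 · 28 = 448.

448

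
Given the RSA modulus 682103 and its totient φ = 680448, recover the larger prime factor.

887

φ(n) = (p−1)(q−1) = n − (p+q) + 1, so p + q = 682103 − 680448 + 1 = 1656.
p and q are the roots of t² − 1656t + 682103 = 0.
Discriminant: 1656² − 4·682103 = 2742336 − 2728412 = 13924; √13924 = 118.
q = (1656 − 118)/2 = 769, p = (1656 + 118)/2 = 887.
Check: 769 · 887 = 682103.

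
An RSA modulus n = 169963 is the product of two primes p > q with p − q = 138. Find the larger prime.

487

Since p = q + 138, we have 169963 = q(q + 138), so q² + 138q − 169963 = 0.
Discriminant: 138² + 4·169963 = 19044 + 679852 = 698896; √698896 = 836.
q = (−138 + 836)/2 = 349, and p = q + 138 = 487.
Check: 349 · 487 = 169963.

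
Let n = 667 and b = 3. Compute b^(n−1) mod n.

660

3^1 ≡ 3 (mod 667)
3^2 ≡ 3^2 = 9 ≡ 9 (mod 667)
3^4 ≡ 9^2 = 81 ≡ 81 (mod 667)
3^8 ≡ 81^2 = 6561 ≡ 558 (mod 667)
3^16 ≡ 558^2 = 311364 ≡ 542 (mod 667)
3^32 ≡ 542^2 = 293764 ≡ 284 (mod 667)
3^64 ≡ 284^2 = 80656 ≡ 616 (mod 667)
3^128 ≡ 616^2 = 379456 ≡ 600 (mod 667)
3^256 ≡ 600^2 = 360000 ≡ 487 (mod 667)
3^512 ≡ 487^2 = 237169 ≡ 384 (mod 667)
666 = 512 + 128 + 16 + 8 + 2 in binary powers of 2.
So 3^666 ≡ 384 · 600 · 542 · 558 · 9 ≡ 660 (mod 667).
Since 660 ≠ 1, base 3 is a Fermat witness: 667 is composite.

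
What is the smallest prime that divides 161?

161 is odd.
Digit sum 8, not divisible by 3.
Ends in 1: not divisible by 5.
7: 161 = 7·23

7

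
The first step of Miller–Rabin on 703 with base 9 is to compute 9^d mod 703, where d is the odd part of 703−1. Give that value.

1

703 − 1 = 702 = 2^1 · 351, so d = 351.
9^1 ≡ 9 (mod 703)
9^2 ≡ 9^2 = 81 ≡ 81 (mod 703)
9^4 ≡ 81^2 = 6561 ≡ 234 (mod 703)
9^8 ≡ 234^2 = 54756 ≡ 625 (mod 703)
9^16 ≡ 625^2 = 390625 ≡ 460 (mod 703)
9^32 ≡ 460^2 = 211600 ≡ 700 (mod 703)
9^64 ≡ 700^2 = 490000 ≡ 9 (mod 703)
9^128 ≡ 9^2 = 81 ≡ 81 (mod 703)
9^256 ≡ 81^2 = 6561 ≡ 234 (mod 703)
351 = 256 + 64 + 16 + 8 + 4 + 2 + 1 in binary powers of 2.
So 9^351 ≡ 234 · 9 · 460 · 625 · 234 · 81 · 9 ≡ 1 (mod 703).
Since 9^d ≡ 1 (mod 703), base 9 does not prove 703 composite.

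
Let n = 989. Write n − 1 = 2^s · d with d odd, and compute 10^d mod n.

989 − 1 = 988 = 2^2 · 247, so d = 247.
10^1 ≡ 10 (mod 989)
10^2 ≡ 10^2 = 100 ≡ 100 (mod 989)
10^4 ≡ 100^2 = 10000 ≡ 110 (mod 989)
10^8 ≡ 110^2 = 12100 ≡ 232 (mod 989)
10^16 ≡ 232^2 = 53824 ≡ 418 (mod 989)
10^32 ≡ 418^2 = 174724 ≡ 660 (mod 989)
10^64 ≡ 660^2 = 435600 ≡ 440 (mod 989)
10^128 ≡ 440^2 = 193600 ≡ 745 (mod 989)
247 = 128 + 64 + 32 + 16 + 4 + 2 + 1 in binary powers of 2.
So 10^247 ≡ 745 · 440 · 660 · 418 · 110 · 100 · 10 ≡ 203 (mod 989).
Squaring chain: 203 → 660; never reaches −1, so base 10 is a Miller–Rabin witness that 989 is composite.

203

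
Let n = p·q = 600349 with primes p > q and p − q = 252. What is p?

911

Since p = q + 252, we have 600349 = q(q + 252), so q² + 252q − 600349 = 0.
Discriminant: 252² + 4·600349 = 63504 + 2401396 = 2464900; √2464900 = 1570.
q = (−252 + 1570)/2 = 659, and p = q + 252 = 911.
Check: 659 · 911 = 600349.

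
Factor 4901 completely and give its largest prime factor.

29

4901 = 13 · 377
377 = 13 · 29
29 is prime.
So 4901 = 13^2 · 29; the largest prime factor is 29.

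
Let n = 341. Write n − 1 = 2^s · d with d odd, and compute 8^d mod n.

32

341 − 1 = 340 = 2^2 · 85, so d = 85.
8^1 ≡ 8 (mod 341)
8^2 ≡ 8^2 = 64 ≡ 64 (mod 341)
8^4 ≡ 64^2 = 4096 ≡ 4 (mod 341)
8^8 ≡ 4^2 = 16 ≡ 16 (mod 341)
8^16 ≡ 16^2 = 256 ≡ 256 (mod 341)
8^32 ≡ 256^2 = 65536 ≡ 64 (mod 341)
8^64 ≡ 64^2 = 4096 ≡ 4 (mod 341)
85 = 64 + 16 + 4 + 1 in binary powers of 2.
So 8^85 ≡ 4 · 256 · 4 · 8 ≡ 32 (mod 341).
Squaring chain: 32 → 1; never reaches −1, so base 8 is a Miller–Rabin witness that 341 is composite.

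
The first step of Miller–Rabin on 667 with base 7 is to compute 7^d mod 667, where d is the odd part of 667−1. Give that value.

458

667 − 1 = 666 = 2^1 · 333, so d = 333.
7^1 ≡ 7 (mod 667)
7^2 ≡ 7^2 = 49 ≡ 49 (mod 667)
7^4 ≡ 49^2 = 2401 ≡ 400 (mod 667)
7^8 ≡ 400^2 = 160000 ≡ 587 (mod 667)
7^16 ≡ 587^2 = 344569 ≡ 397 (mod 667)
7^32 ≡ 397^2 = 157609 ≡ 197 (mod 667)
7^64 ≡ 197^2 = 38809 ≡ 123 (mod 667)
7^128 ≡ 123^2 = 15129 ≡ 455 (mod 667)
7^256 ≡ 455^2 = 207025 ≡ 255 (mod 667)
333 = 256 + 64 + 8 + 4 + 1 in binary powers of 2.
So 7^333 ≡ 255 · 123 · 587 · 400 · 7 ≡ 458 (mod 667).
Squaring chain: 458; never reaches −1, so base 7 is a Miller–Rabin witness that 667 is composite.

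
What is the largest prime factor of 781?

781 = 11 · 71
71 is prime.
So 781 = 11 · 71; the largest prime factor is 71.

71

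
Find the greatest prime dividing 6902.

6902 = 2 · 3451
3451 = 7 · 493
493 = 17 · 29
29 is prime.
So 6902 = 2 · 7 · 17 · 29; the largest prime factor is 29.

29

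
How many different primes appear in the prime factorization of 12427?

2

12427 = 17^2 · 43
12427 = 17^2 · 43, which has 2 distinct prime factors.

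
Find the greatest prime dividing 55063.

79

55063 = 17 · 3239
3239 = 41 · 79
79 is prime.
So 55063 = 17 · 41 · 79; the largest prime factor is 79.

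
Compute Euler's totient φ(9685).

7104

Factor: 9685 = 5 · 13 · 149.
φ(9685) = (5−1) · (13−1) · (149−1) = 4 · 12 · 148 = 7104.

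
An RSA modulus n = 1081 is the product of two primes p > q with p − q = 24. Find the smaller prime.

23

Since p = q + 24, we have 1081 = q(q + 24), so q² + 24q − 1081 = 0.
Discriminant: 24² + 4·1081 = 576 + 4324 = 4900; √4900 = 70.
q = (−24 + 70)/2 = 23, and p = q + 24 = 47.
Check: 23 · 47 = 1081.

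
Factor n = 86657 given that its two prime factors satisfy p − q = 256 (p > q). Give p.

449

Since p = q + 256, we have 86657 = q(q + 256), so q² + 256q − 86657 = 0.
Discriminant: 256² + 4·86657 = 65536 + 346628 = 412164; √412164 = 642.
q = (−256 + 642)/2 = 193, and p = q + 256 = 449.
Check: 193 · 449 = 86657.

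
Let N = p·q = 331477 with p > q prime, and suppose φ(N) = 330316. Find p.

φ(n) = (p−1)(q−1) = n − (p+q) + 1, so p + q = 331477 − 330316 + 1 = 1162.
p and q are the roots of t² − 1162t + 331477 = 0.
Discriminant: 1162² − 4·331477 = 1350244 − 1325908 = 24336; √24336 = 156.
q = (1162 − 156)/2 = 503, p = (1162 + 156)/2 = 659.
Check: 503 · 659 = 331477.

659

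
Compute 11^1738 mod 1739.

11^1 ≡ 11 (mod 1739)
11^2 ≡ 11^2 = 121 ≡ 121 (mod 1739)
11^4 ≡ 121^2 = 14641 ≡ 729 (mod 1739)
11^8 ≡ 729^2 = 531441 ≡ 1046 (mod 1739)
11^16 ≡ 1046^2 = 1094116 ≡ 285 (mod 1739)
11^32 ≡ 285^2 = 81225 ≡ 1231 (mod 1739)
11^64 ≡ 1231^2 = 1515361 ≡ 692 (mod 1739)
11^128 ≡ 692^2 = 478864 ≡ 639 (mod 1739)
11^256 ≡ 639^2 = 408321 ≡ 1395 (mod 1739)
11^512 ≡ 1395^2 = 1946025 ≡ 84 (mod 1739)
11^1024 ≡ 84^2 = 7056 ≡ 100 (mod 1739)
1738 = 1024 + 512 + 128 + 64 + 8 + 2 in binary powers of 2.
So 11^1738 ≡ 100 · 84 · 639 · 692 · 1046 · 121 ≡ 1062 (mod 1739).
Since 1062 ≠ 1, base 11 is a Fermat witness: 1739 is composite.

1062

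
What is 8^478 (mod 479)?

8^1 ≡ 8 (mod 479)
8^2 ≡ 8^2 = 64 ≡ 64 (mod 479)
8^4 ≡ 64^2 = 4096 ≡ 264 (mod 479)
8^8 ≡ 264^2 = 69696 ≡ 241 (mod 479)
8^16 ≡ 241^2 = 58081 ≡ 122 (mod 479)
8^32 ≡ 122^2 = 14884 ≡ 35 (mod 479)
8^64 ≡ 35^2 = 1225 ≡ 267 (mod 479)
8^128 ≡ 267^2 = 71289 ≡ 397 (mod 479)
8^256 ≡ 397^2 = 157609 ≡ 18 (mod 479)
478 = 256 + 128 + 64 + 16 + 8 + 4 + 2 in binary powers of 2.
So 8^478 ≡ 18 · 397 · 267 · 122 · 241 · 264 · 64 ≡ 1 (mod 479).
Since the result is 1, base 8 gives no evidence that 479 is composite.

1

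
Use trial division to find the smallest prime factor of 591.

3

591 is odd.
Digit sum 15, divisible by 3.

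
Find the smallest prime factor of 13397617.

13397617 is odd.
Digit sum 37, not divisible by 3.
Ends in 7: not divisible by 5.
7: 13397617 = 7·1913945 + 2
11: 13397617 = 11·1217965 + 2
13: 13397617 = 13·1030585 + 12
17: 13397617 = 17·788095 + 2
19: 13397617 = 19·705137 + 14
23: 13397617 = 23·582505 + 2
29: 13397617 = 29·461986 + 23
31: 13397617 = 31·432181 + 6
37: 13397617 = 37·362097 + 28
41: 13397617 = 41·326771 + 6
43: 13397617 = 43·311572 + 21
47: 13397617 = 47·285055 + 32
53: 13397617 = 53·252785 + 12
59: 13397617 = 59·227078 + 15
61: 13397617 = 61·219633 + 4
67: 13397617 = 67·199964 + 29
71: 13397617 = 71·188698 + 59
73: 13397617 = 73·183529

73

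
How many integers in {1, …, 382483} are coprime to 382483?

355200

Factor: 382483 = 17 · 149 · 151.
φ(382483) = (17−1) · (149−1) · (151−1) = 16 · 148 · 150 = 355200.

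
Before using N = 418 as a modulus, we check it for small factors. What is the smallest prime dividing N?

418 is even: 2 divides it.

2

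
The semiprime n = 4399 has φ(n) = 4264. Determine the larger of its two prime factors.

83

φ(n) = (p−1)(q−1) = n − (p+q) + 1, so p + q = 4399 − 4264 + 1 = 136.
p and q are the roots of t² − 136t + 4399 = 0.
Discriminant: 136² − 4·4399 = 18496 − 17596 = 900; √900 = 30.
q = (136 − 30)/2 = 53, p = (136 + 30)/2 = 83.
Check: 53 · 83 = 4399.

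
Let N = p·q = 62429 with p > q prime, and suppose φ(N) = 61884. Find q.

φ(n) = (p−1)(q−1) = n − (p+q) + 1, so p + q = 62429 − 61884 + 1 = 546.
p and q are the roots of t² − 546t + 62429 = 0.
Discriminant: 546² − 4·62429 = 298116 − 249716 = 48400; √48400 = 220.
q = (546 − 220)/2 = 163, p = (546 + 220)/2 = 383.
Check: 163 · 383 = 62429.

163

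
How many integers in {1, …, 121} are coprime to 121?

Factor: 121 = 11^2.
φ(121) = 11^1·(11−1) = 110.

110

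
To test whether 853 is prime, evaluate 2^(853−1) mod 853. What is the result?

1

2^1 ≡ 2 (mod 853)
2^2 ≡ 2^2 = 4 ≡ 4 (mod 853)
2^4 ≡ 4^2 = 16 ≡ 16 (mod 853)
2^8 ≡ 16^2 = 256 ≡ 256 (mod 853)
2^16 ≡ 256^2 = 65536 ≡ 708 (mod 853)
2^32 ≡ 708^2 = 501264 ≡ 553 (mod 853)
2^64 ≡ 553^2 = 305809 ≡ 435 (mod 853)
2^128 ≡ 435^2 = 189225 ≡ 712 (mod 853)
2^256 ≡ 712^2 = 506944 ≡ 262 (mod 853)
2^512 ≡ 262^2 = 68644 ≡ 404 (mod 853)
852 = 512 + 256 + 64 + 16 + 4 in binary powers of 2.
So 2^852 ≡ 404 · 262 · 435 · 708 · 16 ≡ 1 (mod 853).
Since the result is 1, base 2 gives no evidence that 853 is composite.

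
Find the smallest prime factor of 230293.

7

230293 is odd.
Digit sum 19, not divisible by 3.
Ends in 3: not divisible by 5.
7: 230293 = 7·32899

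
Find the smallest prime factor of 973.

7

973 is odd.
Digit sum 19, not divisible by 3.
Ends in 3: not divisible by 5.
7: 973 = 7·139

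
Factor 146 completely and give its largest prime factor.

73

146 = 2 · 73
73 is prime.
So 146 = 2 · 73; the largest prime factor is 73.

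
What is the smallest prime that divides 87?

87 is odd.
Digit sum 15, divisible by 3.

3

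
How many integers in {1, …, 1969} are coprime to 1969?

1780

Factor: 1969 = 11 · 179.
φ(1969) = (11−1) · (179−1) = 10 · 178 = 1780.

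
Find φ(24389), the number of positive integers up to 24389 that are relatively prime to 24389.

Factor: 24389 = 29^3.
φ(24389) = 29^2·(29−1) = 23548.

23548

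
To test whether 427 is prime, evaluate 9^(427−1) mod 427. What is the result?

253

9^1 ≡ 9 (mod 427)
9^2 ≡ 9^2 = 81 ≡ 81 (mod 427)
9^4 ≡ 81^2 = 6561 ≡ 156 (mod 427)
9^8 ≡ 156^2 = 24336 ≡ 424 (mod 427)
9^16 ≡ 424^2 = 179776 ≡ 9 (mod 427)
9^32 ≡ 9^2 = 81 ≡ 81 (mod 427)
9^64 ≡ 81^2 = 6561 ≡ 156 (mod 427)
9^128 ≡ 156^2 = 24336 ≡ 424 (mod 427)
9^256 ≡ 424^2 = 179776 ≡ 9 (mod 427)
426 = 256 + 128 + 32 + 8 + 2 in binary powers of 2.
So 9^426 ≡ 9 · 424 · 81 · 424 · 81 ≡ 253 (mod 427).
Since 253 ≠ 1, base 9 is a Fermat witness: 427 is composite.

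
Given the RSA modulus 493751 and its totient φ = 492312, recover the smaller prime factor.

φ(n) = (p−1)(q−1) = n − (p+q) + 1, so p + q = 493751 − 492312 + 1 = 1440.
p and q are the roots of t² − 1440t + 493751 = 0.
Discriminant: 1440² − 4·493751 = 2073600 − 1975004 = 98596; √98596 = 314.
q = (1440 − 314)/2 = 563, p = (1440 + 314)/2 = 877.
Check: 563 · 877 = 493751.

563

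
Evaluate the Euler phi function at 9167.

Factor: 9167 = 89 · 103.
φ(9167) = (89−1) · (103−1) = 88 · 102 = 8976.

8976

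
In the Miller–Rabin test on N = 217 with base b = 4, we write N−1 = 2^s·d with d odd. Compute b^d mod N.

78

217 − 1 = 216 = 2^3 · 27, so d = 27.
4^1 ≡ 4 (mod 217)
4^2 ≡ 4^2 = 16 ≡ 16 (mod 217)
4^4 ≡ 16^2 = 256 ≡ 39 (mod 217)
4^8 ≡ 39^2 = 1521 ≡ 2 (mod 217)
4^16 ≡ 2^2 = 4 ≡ 4 (mod 217)
27 = 16 + 8 + 2 + 1 in binary powers of 2.
So 4^27 ≡ 4 · 2 · 16 · 4 ≡ 78 (mod 217).
Squaring chain: 78 → 8 → 64; never reaches −1, so base 4 is a Miller–Rabin witness that 217 is composite.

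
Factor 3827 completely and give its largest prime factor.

3827 = 43 · 89
89 is prime.
So 3827 = 43 · 89; the largest prime factor is 89.

89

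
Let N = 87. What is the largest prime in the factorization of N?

29

87 = 3 · 29
29 is prime.
So 87 = 3 · 29; the largest prime factor is 29.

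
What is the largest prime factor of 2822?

83

2822 = 2 · 1411
1411 = 17 · 83
83 is prime.
So 2822 = 2 · 17 · 83; the largest prime factor is 83.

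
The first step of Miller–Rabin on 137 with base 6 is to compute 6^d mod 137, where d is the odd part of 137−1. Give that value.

96

137 − 1 = 136 = 2^3 · 17, so d = 17.
6^1 ≡ 6 (mod 137)
6^2 ≡ 6^2 = 36 ≡ 36 (mod 137)
6^4 ≡ 36^2 = 1296 ≡ 63 (mod 137)
6^8 ≡ 63^2 = 3969 ≡ 133 (mod 137)
6^16 ≡ 133^2 = 17689 ≡ 16 (mod 137)
17 = 16 + 1 in binary powers of 2.
So 6^17 ≡ 16 · 6 ≡ 96 (mod 137).
Squaring chain: 96 → 37 → 136; reaches −1, so base 6 does not prove 137 composite.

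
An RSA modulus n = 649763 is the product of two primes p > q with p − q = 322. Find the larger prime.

Since p = q + 322, we have 649763 = q(q + 322), so q² + 322q − 649763 = 0.
Discriminant: 322² + 4·649763 = 103684 + 2599052 = 2702736; √2702736 = 1644.
q = (−322 + 1644)/2 = 661, and p = q + 322 = 983.
Check: 661 · 983 = 649763.

983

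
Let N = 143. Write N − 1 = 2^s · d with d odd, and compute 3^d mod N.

143 − 1 = 142 = 2^1 · 71, so d = 71.
3^1 ≡ 3 (mod 143)
3^2 ≡ 3^2 = 9 ≡ 9 (mod 143)
3^4 ≡ 9^2 = 81 ≡ 81 (mod 143)
3^8 ≡ 81^2 = 6561 ≡ 126 (mod 143)
3^16 ≡ 126^2 = 15876 ≡ 3 (mod 143)
3^32 ≡ 3^2 = 9 ≡ 9 (mod 143)
3^64 ≡ 9^2 = 81 ≡ 81 (mod 143)
71 = 64 + 4 + 2 + 1 in binary powers of 2.
So 3^71 ≡ 81 · 81 · 9 · 3 ≡ 113 (mod 143).
Squaring chain: 113; never reaches −1, so base 3 is a Miller–Rabin witness that 143 is composite.

113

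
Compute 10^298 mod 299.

289

10^1 ≡ 10 (mod 299)
10^2 ≡ 10^2 = 100 ≡ 100 (mod 299)
10^4 ≡ 100^2 = 10000 ≡ 133 (mod 299)
10^8 ≡ 133^2 = 17689 ≡ 48 (mod 299)
10^16 ≡ 48^2 = 2304 ≡ 211 (mod 299)
10^32 ≡ 211^2 = 44521 ≡ 269 (mod 299)
10^64 ≡ 269^2 = 72361 ≡ 3 (mod 299)
10^128 ≡ 3^2 = 9 ≡ 9 (mod 299)
10^256 ≡ 9^2 = 81 ≡ 81 (mod 299)
298 = 256 + 32 + 8 + 2 in binary powers of 2.
So 10^298 ≡ 81 · 269 · 48 · 100 ≡ 289 (mod 299).
Since 289 ≠ 1, base 10 is a Fermat witness: 299 is composite.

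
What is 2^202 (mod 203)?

93

2^1 ≡ 2 (mod 203)
2^2 ≡ 2^2 = 4 ≡ 4 (mod 203)
2^4 ≡ 4^2 = 16 ≡ 16 (mod 203)
2^8 ≡ 16^2 = 256 ≡ 53 (mod 203)
2^16 ≡ 53^2 = 2809 ≡ 170 (mod 203)
2^32 ≡ 170^2 = 28900 ≡ 74 (mod 203)
2^64 ≡ 74^2 = 5476 ≡ 198 (mod 203)
2^128 ≡ 198^2 = 39204 ≡ 25 (mod 203)
202 = 128 + 64 + 8 + 2 in binary powers of 2.
So 2^202 ≡ 25 · 198 · 53 · 4 ≡ 93 (mod 203).
Since 93 ≠ 1, base 2 is a Fermat witness: 203 is composite.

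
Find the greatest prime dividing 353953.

353953 = 41 · 8633
8633 = 89 · 97
97 is prime.
So 353953 = 41 · 89 · 97; the largest prime factor is 97.

97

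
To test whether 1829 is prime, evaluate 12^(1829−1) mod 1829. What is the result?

12^1 ≡ 12 (mod 1829)
12^2 ≡ 12^2 = 144 ≡ 144 (mod 1829)
12^4 ≡ 144^2 = 20736 ≡ 617 (mod 1829)
12^8 ≡ 617^2 = 380689 ≡ 257 (mod 1829)
12^16 ≡ 257^2 = 66049 ≡ 205 (mod 1829)
12^32 ≡ 205^2 = 42025 ≡ 1787 (mod 1829)
12^64 ≡ 1787^2 = 3193369 ≡ 1764 (mod 1829)
12^128 ≡ 1764^2 = 3111696 ≡ 567 (mod 1829)
12^256 ≡ 567^2 = 321489 ≡ 1414 (mod 1829)
12^512 ≡ 1414^2 = 1999396 ≡ 299 (mod 1829)
12^1024 ≡ 299^2 = 89401 ≡ 1609 (mod 1829)
1828 = 1024 + 512 + 256 + 32 + 4 in binary powers of 2.
So 12^1828 ≡ 1609 · 299 · 1414 · 1787 · 617 ≡ 1192 (mod 1829).
Since 1192 ≠ 1, base 12 is a Fermat witness: 1829 is composite.

1192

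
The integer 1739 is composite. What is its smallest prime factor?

37

1739 is odd.
Digit sum 20, not divisible by 3.
Ends in 9: not divisible by 5.
7: 1739 = 7·248 + 3
11: 1739 = 11·158 + 1
13: 1739 = 13·133 + 10
17: 1739 = 17·102 + 5
19: 1739 = 19·91 + 10
23: 1739 = 23·75 + 14
29: 1739 = 29·59 + 28
31: 1739 = 31·56 + 3
37: 1739 = 37·47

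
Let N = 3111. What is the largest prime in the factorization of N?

61

3111 = 3 · 1037
1037 = 17 · 61
61 is prime.
So 3111 = 3 · 17 · 61; the largest prime factor is 61.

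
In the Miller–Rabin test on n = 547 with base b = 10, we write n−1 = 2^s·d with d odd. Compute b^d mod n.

547 − 1 = 546 = 2^1 · 273, so d = 273.
10^1 ≡ 10 (mod 547)
10^2 ≡ 10^2 = 100 ≡ 100 (mod 547)
10^4 ≡ 100^2 = 10000 ≡ 154 (mod 547)
10^8 ≡ 154^2 = 23716 ≡ 195 (mod 547)
10^16 ≡ 195^2 = 38025 ≡ 282 (mod 547)
10^32 ≡ 282^2 = 79524 ≡ 209 (mod 547)
10^64 ≡ 209^2 = 43681 ≡ 468 (mod 547)
10^128 ≡ 468^2 = 219024 ≡ 224 (mod 547)
10^256 ≡ 224^2 = 50176 ≡ 399 (mod 547)
273 = 256 + 16 + 1 in binary powers of 2.
So 10^273 ≡ 399 · 282 · 10 ≡ 1 (mod 547).
Since 10^d ≡ 1 (mod 547), base 10 does not prove 547 composite.

1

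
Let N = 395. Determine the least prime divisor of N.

5

395 is odd.
Digit sum 17, not divisible by 3.
Ends in 5: divisible by 5.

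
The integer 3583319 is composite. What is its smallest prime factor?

43

3583319 is odd.
Digit sum 32, not divisible by 3.
Ends in 9: not divisible by 5.
7: 3583319 = 7·511902 + 5
11: 3583319 = 11·325756 + 3
13: 3583319 = 13·275639 + 12
17: 3583319 = 17·210783 + 8
19: 3583319 = 19·188595 + 14
23: 3583319 = 23·155796 + 11
29: 3583319 = 29·123562 + 21
31: 3583319 = 31·115590 + 29
37: 3583319 = 37·96846 + 17
41: 3583319 = 41·87398 + 1
43: 3583319 = 43·83333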